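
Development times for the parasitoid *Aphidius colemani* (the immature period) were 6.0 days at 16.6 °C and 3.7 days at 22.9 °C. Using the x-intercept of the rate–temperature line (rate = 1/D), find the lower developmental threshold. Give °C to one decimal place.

6.5 °C

Equal thermal constants: D₁(T₁ − T_b) = D₂(T₂ − T_b).
6.0·(16.6 − T_b) = 3.7·(22.9 − T_b)
T_b = (6.0·16.6 − 3.7·22.9) / (6.0 − 3.7) = 14.87 / 2.3 = 6.465 °C ≈ 6.5 °C.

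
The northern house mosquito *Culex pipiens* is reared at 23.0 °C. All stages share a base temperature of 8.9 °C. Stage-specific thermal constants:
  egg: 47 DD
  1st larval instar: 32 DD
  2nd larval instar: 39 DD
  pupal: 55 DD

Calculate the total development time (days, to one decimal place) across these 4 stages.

Daily accumulation at 23.0 °C = 23.0 − 8.9 = 14.1 DD/day.
Total K = 47 + 32 + 39 + 55 = 173 DD.
Total duration = 173 / 14.1 = 12.270 ≈ 12.3 days.

12.3 days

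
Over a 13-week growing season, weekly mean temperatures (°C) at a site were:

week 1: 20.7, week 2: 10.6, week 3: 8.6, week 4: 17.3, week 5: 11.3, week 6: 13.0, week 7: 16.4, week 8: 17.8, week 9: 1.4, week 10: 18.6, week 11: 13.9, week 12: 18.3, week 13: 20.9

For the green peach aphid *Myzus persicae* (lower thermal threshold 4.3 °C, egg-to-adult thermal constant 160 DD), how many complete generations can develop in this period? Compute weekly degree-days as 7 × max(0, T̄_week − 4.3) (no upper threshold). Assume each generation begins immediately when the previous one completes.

5 generations

Weekly DD (7 × max(0, T̄ − 4.3)): 114.8, 44.1, 30.1, 91.0, 49.0, 60.9, 84.7, 94.5, 0.0, 100.1, 67.2, 98.0, 116.2.
Season total = 950.6 DD.
Complete generations = ⌊950.6 / 160⌋ = 5.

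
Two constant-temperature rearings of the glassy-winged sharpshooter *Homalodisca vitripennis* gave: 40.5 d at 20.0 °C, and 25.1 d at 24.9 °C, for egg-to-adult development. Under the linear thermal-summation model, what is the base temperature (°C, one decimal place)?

12.0 °C

Under the model K = D·(T − T_b), so D₁·(T₁ − T_b) = D₂·(T₂ − T_b).
40.5·(20.0 − T_b) = 25.1·(24.9 − T_b)
T_b = (40.5·20.0 − 25.1·24.9) / (40.5 − 25.1) = 185.01 / 15.4 = 12.014 °C ≈ 12.0 °C.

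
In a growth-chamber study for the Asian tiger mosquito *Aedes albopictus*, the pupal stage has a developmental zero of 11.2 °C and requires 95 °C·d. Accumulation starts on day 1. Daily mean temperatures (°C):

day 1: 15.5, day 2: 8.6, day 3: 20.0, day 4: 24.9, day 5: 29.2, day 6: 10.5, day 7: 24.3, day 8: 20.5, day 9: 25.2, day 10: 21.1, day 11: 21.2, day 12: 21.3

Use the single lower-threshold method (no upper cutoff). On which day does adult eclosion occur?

Daily DD above 11.2 °C: 4.3, 0.0, 8.8, 13.7, 18.0, 0.0, 13.1, 9.3, 14.0, 9.9, 10.0, 10.1.
Cumulative: 4.3, 4.3, 13.1, 26.8, 44.8, 44.8, 57.9, 67.2, 81.2, 91.1, 101.1, 111.2.
The total first reaches 95 DD on day 11.

day 11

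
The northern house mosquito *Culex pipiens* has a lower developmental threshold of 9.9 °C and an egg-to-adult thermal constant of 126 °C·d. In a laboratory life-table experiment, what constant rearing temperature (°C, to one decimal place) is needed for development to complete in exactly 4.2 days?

Required daily accumulation = 126 / 4.2 = 30.000 DD/day.
T = T_base + 30.000 = 9.9 + 30.000 = 39.900 ≈ 39.9 °C.

39.9 °C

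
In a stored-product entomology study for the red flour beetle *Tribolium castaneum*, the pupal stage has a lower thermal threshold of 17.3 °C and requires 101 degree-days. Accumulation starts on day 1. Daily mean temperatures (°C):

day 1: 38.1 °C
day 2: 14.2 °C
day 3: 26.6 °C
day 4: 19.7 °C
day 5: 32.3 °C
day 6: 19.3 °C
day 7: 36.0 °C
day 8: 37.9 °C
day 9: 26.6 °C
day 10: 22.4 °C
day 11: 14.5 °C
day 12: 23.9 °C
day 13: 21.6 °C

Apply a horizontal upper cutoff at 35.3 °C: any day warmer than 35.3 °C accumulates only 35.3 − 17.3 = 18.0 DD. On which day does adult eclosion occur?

Daily DD above 17.3 °C (capped at 18.0): 18.0, 0.0, 9.3, 2.4, 15.0, 2.0, 18.0, 18.0, 9.3, 5.1, 0.0, 6.6, 4.3.
Cumulative: 18.0, 18.0, 27.3, 29.7, 44.7, 46.7, 64.7, 82.7, 92.0, 97.1, 97.1, 103.7, 108.0.
The total first reaches 101 DD on day 12.

day 12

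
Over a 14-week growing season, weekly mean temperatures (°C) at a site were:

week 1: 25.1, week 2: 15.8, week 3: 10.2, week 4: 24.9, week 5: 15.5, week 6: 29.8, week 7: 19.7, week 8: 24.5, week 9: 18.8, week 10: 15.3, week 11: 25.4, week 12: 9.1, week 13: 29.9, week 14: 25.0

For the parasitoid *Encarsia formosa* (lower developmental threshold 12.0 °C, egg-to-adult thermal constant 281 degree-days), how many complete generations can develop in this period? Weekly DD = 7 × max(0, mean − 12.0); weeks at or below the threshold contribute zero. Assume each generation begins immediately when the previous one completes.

Weekly DD (7 × max(0, T̄ − 12.0)): 91.7, 26.6, 0.0, 90.3, 24.5, 124.6, 53.9, 87.5, 47.6, 23.1, 93.8, 0.0, 125.3, 91.0.
Season total = 879.9 DD.
Complete generations = ⌊879.9 / 281⌋ = 3.

3 generations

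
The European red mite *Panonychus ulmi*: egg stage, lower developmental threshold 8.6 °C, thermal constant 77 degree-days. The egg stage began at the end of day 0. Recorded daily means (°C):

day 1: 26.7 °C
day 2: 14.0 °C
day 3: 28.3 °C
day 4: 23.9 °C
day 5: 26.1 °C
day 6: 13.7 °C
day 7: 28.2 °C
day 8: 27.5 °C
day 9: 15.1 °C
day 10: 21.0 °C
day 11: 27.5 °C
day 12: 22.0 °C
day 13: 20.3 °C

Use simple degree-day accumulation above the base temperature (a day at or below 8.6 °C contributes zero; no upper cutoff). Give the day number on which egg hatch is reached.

day 6

Daily DD above 8.6 °C: 18.1, 5.4, 19.7, 15.3, 17.5, 5.1, 19.6, 18.9, 6.5, 12.4, 18.9, 13.4, 11.7.
Cumulative: 18.1, 23.5, 43.2, 58.5, 76.0, 81.1, 100.7, 119.6, 126.1, 138.5, 157.4, 170.8, 182.5.
The total first reaches 77 DD on day 6.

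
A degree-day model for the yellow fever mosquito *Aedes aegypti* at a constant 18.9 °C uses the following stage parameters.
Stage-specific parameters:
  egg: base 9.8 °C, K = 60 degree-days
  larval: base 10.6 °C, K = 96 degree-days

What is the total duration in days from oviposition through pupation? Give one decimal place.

18.2 days

egg: 60 / (18.9 − 9.8) = 60 / 9.1 = 6.593 d.
larval: 96 / (18.9 − 10.6) = 96 / 8.3 = 11.566 d.
Sum = 18.160 ≈ 18.2 days.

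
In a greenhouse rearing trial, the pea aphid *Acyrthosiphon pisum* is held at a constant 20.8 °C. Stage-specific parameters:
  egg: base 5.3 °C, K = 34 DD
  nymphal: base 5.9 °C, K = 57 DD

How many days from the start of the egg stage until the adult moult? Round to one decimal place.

6.0 days

egg: 34 / (20.8 − 5.3) = 34 / 15.5 = 2.194 d.
nymphal: 57 / (20.8 − 5.9) = 57 / 14.9 = 3.826 d.
Sum = 6.019 ≈ 6.0 days.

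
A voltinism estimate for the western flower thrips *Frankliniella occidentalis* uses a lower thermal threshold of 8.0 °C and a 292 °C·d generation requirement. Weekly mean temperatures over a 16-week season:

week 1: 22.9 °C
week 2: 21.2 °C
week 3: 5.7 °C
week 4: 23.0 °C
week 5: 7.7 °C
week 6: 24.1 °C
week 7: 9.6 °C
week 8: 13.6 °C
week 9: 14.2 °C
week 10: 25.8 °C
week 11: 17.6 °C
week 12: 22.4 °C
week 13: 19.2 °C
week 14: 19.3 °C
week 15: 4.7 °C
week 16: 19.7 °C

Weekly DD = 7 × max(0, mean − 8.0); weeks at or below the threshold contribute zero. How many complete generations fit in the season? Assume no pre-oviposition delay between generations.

Weekly DD (7 × max(0, T̄ − 8.0)): 104.3, 92.4, 0.0, 105.0, 0.0, 112.7, 11.2, 39.2, 43.4, 124.6, 67.2, 100.8, 78.4, 79.1, 0.0, 81.9.
Season total = 1040.2 DD.
Complete generations = ⌊1040.2 / 292⌋ = 3.

3 generations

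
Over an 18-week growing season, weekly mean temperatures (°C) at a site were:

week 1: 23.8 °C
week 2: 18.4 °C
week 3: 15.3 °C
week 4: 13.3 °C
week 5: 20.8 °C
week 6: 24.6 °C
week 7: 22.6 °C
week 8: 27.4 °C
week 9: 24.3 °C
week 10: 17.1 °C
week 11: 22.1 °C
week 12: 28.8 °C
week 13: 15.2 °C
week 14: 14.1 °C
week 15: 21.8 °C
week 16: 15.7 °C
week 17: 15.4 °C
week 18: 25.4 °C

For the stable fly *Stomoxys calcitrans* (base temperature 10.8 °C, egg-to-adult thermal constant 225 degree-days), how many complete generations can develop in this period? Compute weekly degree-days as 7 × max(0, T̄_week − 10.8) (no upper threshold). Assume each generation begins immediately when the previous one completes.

5 generations

Weekly DD (7 × max(0, T̄ − 10.8)): 91.0, 53.2, 31.5, 17.5, 70.0, 96.6, 82.6, 116.2, 94.5, 44.1, 79.1, 126.0, 30.8, 23.1, 77.0, 34.3, 32.2, 102.2.
Season total = 1201.9 DD.
Complete generations = ⌊1201.9 / 225⌋ = 5.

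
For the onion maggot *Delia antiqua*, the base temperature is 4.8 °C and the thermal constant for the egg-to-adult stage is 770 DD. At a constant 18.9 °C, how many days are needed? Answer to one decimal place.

54.6 days

Daily accumulation = 18.9 − 4.8 = 14.1 DD/day.
Duration = 770 / 14.1 = 54.610 ≈ 54.6 days.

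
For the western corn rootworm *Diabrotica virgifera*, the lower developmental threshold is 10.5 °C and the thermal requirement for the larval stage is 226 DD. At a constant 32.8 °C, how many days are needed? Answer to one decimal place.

10.1 days

Daily accumulation = 32.8 − 10.5 = 22.3 DD/day.
Duration = 226 / 22.3 = 10.135 ≈ 10.1 days.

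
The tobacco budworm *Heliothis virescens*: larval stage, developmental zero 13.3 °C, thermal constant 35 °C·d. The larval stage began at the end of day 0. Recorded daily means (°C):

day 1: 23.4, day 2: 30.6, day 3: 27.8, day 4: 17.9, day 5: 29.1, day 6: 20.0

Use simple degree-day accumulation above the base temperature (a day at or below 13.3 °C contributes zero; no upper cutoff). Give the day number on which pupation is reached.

day 3

Daily DD above 13.3 °C: 10.1, 17.3, 14.5, 4.6, 15.8, 6.7.
Cumulative: 10.1, 27.4, 41.9, 46.5, 62.3, 69.0.
The total first reaches 35 DD on day 3.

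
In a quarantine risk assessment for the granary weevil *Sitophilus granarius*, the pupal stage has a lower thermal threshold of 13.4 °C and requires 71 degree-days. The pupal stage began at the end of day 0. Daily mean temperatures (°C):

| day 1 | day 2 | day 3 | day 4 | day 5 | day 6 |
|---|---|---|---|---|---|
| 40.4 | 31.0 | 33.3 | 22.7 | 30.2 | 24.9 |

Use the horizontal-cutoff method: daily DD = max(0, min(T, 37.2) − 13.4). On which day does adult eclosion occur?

day 5

Daily DD above 13.4 °C (capped at 23.8): 23.8, 17.6, 19.9, 9.3, 16.8, 11.5.
Cumulative: 23.8, 41.4, 61.3, 70.6, 87.4, 98.9.
The total first reaches 71 DD on day 5.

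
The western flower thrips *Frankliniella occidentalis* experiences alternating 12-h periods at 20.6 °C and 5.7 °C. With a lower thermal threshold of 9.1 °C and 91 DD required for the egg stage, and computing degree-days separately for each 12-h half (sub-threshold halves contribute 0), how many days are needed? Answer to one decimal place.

15.8 days

Day half: max(0, 20.6 − 9.1) × 0.5 = 11.5 × 0.5 = 5.75 DD.
Night half: max(0, 5.7 − 9.1) × 0.5 = 0.0 × 0.5 = 0.00 DD.
Per 24 h: 5.75 DD/day.
Duration = 91 / 5.75 = 15.826 ≈ 15.8 days.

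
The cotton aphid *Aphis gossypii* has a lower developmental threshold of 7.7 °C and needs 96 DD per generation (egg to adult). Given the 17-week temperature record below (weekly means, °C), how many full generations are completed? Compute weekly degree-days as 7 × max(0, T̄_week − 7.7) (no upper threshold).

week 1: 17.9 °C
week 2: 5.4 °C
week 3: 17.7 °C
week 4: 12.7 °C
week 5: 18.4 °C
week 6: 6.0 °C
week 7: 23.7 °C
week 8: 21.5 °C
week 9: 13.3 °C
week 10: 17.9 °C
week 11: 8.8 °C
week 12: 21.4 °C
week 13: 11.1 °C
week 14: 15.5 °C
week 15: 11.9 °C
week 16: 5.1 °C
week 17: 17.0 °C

Weekly DD (7 × max(0, T̄ − 7.7)): 71.4, 0.0, 70.0, 35.0, 74.9, 0.0, 112.0, 96.6, 39.2, 71.4, 7.7, 95.9, 23.8, 54.6, 29.4, 0.0, 65.1.
Season total = 847.0 DD.
Complete generations = ⌊847.0 / 96⌋ = 8.

8 generations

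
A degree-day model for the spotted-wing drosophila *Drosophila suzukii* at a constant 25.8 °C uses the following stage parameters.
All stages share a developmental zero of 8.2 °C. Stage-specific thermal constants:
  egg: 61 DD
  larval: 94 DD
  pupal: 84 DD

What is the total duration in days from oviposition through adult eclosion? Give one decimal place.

13.6 days

Daily accumulation at 25.8 °C = 25.8 − 8.2 = 17.6 DD/day.
Total K = 61 + 94 + 84 = 239 DD.
Total duration = 239 / 17.6 = 13.580 ≈ 13.6 days.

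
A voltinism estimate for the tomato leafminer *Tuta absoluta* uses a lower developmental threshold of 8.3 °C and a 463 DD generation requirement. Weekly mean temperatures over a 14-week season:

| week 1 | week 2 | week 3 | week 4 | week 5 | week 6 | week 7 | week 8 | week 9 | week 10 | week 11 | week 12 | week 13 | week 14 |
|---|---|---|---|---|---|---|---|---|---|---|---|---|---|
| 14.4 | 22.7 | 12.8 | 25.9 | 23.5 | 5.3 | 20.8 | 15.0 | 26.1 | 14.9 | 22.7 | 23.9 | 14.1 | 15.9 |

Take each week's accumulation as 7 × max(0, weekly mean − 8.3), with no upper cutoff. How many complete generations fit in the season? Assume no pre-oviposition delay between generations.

Weekly DD (7 × max(0, T̄ − 8.3)): 42.7, 100.8, 31.5, 123.2, 106.4, 0.0, 87.5, 46.9, 124.6, 46.2, 100.8, 109.2, 40.6, 53.2.
Season total = 1013.6 DD.
Complete generations = ⌊1013.6 / 463⌋ = 2.

2 generations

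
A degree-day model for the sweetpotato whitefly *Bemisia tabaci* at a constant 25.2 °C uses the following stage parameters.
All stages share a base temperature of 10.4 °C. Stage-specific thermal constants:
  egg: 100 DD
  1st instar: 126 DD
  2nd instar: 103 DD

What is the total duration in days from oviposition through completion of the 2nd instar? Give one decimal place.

Daily accumulation at 25.2 °C = 25.2 − 10.4 = 14.8 DD/day.
Total K = 100 + 126 + 103 = 329 DD.
Total duration = 329 / 14.8 = 22.230 ≈ 22.2 days.

22.2 days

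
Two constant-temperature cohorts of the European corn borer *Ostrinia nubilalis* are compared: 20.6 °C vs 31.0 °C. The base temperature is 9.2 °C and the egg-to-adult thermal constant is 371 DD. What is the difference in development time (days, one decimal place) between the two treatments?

15.5 days

At 20.6 °C: 371 / (20.6 − 9.2) = 371 / 11.4 = 32.544 d.
At 31.0 °C: 371 / (31.0 − 9.2) = 371 / 21.8 = 17.018 d.
Difference = |32.544 − 17.018| = 15.526 ≈ 15.5 days.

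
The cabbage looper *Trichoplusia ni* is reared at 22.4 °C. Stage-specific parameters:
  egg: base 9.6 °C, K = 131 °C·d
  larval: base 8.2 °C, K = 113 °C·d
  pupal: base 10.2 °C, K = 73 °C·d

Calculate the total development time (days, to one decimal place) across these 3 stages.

egg: 131 / (22.4 − 9.6) = 131 / 12.8 = 10.234 d.
larval: 113 / (22.4 − 8.2) = 113 / 14.2 = 7.958 d.
pupal: 73 / (22.4 − 10.2) = 73 / 12.2 = 5.984 d.
Sum = 24.176 ≈ 24.2 days.

24.2 days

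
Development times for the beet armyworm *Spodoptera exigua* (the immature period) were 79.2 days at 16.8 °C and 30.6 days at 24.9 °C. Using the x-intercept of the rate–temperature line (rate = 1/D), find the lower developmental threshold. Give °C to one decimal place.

Under the model K = D·(T − T_b), so D₁·(T₁ − T_b) = D₂·(T₂ − T_b).
79.2·(16.8 − T_b) = 30.6·(24.9 − T_b)
T_b = (79.2·16.8 − 30.6·24.9) / (79.2 − 30.6) = 568.62 / 48.6 = 11.700 °C ≈ 11.7 °C.

11.7 °C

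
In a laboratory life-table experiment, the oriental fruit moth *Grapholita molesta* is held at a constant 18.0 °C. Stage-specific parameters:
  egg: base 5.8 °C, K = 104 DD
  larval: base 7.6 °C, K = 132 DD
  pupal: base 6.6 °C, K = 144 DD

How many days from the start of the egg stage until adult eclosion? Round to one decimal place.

33.8 days

egg: 104 / (18.0 − 5.8) = 104 / 12.2 = 8.525 d.
larval: 132 / (18.0 − 7.6) = 132 / 10.4 = 12.692 d.
pupal: 144 / (18.0 − 6.6) = 144 / 11.4 = 12.632 d.
Sum = 33.848 ≈ 33.8 days.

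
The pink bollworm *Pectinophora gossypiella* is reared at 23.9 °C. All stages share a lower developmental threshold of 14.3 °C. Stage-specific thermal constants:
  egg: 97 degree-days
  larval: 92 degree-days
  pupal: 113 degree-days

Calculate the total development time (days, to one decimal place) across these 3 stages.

31.5 days

Daily accumulation at 23.9 °C = 23.9 − 14.3 = 9.6 DD/day.
Total K = 97 + 92 + 113 = 302 DD.
Total duration = 302 / 9.6 = 31.458 ≈ 31.5 days.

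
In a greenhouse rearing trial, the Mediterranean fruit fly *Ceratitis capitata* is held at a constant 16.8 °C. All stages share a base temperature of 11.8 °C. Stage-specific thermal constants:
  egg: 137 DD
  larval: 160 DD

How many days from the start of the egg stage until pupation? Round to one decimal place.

59.4 days

Daily accumulation at 16.8 °C = 16.8 − 11.8 = 5.0 DD/day.
Total K = 137 + 160 = 297 DD.
Total duration = 297 / 5.0 = 59.400 ≈ 59.4 days.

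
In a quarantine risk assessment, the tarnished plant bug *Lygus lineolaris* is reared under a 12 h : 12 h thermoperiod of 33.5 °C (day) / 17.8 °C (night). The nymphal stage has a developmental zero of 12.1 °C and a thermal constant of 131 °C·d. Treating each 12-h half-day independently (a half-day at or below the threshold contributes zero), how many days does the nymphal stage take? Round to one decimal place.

9.7 days

Day half: max(0, 33.5 − 12.1) × 0.5 = 21.4 × 0.5 = 10.70 DD.
Night half: max(0, 17.8 − 12.1) × 0.5 = 5.7 × 0.5 = 2.85 DD.
Per 24 h: 13.55 DD/day.
Duration = 131 / 13.55 = 9.668 ≈ 9.7 days.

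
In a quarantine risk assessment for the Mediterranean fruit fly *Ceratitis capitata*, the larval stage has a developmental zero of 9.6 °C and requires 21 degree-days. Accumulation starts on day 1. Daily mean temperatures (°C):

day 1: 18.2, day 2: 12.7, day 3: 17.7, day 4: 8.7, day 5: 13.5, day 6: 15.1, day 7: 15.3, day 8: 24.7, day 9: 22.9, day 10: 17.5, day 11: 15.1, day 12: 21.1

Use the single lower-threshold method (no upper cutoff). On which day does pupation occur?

day 5

Daily DD above 9.6 °C: 8.6, 3.1, 8.1, 0.0, 3.9, 5.5, 5.7, 15.1, 13.3, 7.9, 5.5, 11.5.
Cumulative: 8.6, 11.7, 19.8, 19.8, 23.7, 29.2, 34.9, 50.0, 63.3, 71.2, 76.7, 88.2.
The total first reaches 21 DD on day 5.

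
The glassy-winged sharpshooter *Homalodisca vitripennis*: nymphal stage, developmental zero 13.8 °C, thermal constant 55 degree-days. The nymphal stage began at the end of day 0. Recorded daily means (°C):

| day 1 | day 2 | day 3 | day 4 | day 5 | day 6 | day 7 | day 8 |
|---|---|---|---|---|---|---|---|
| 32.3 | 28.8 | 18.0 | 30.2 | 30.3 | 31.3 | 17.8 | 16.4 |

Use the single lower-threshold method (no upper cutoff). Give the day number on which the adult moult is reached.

day 5

Daily DD above 13.8 °C: 18.5, 15.0, 4.2, 16.4, 16.5, 17.5, 4.0, 2.6.
Cumulative: 18.5, 33.5, 37.7, 54.1, 70.6, 88.1, 92.1, 94.7.
The total first reaches 55 DD on day 5.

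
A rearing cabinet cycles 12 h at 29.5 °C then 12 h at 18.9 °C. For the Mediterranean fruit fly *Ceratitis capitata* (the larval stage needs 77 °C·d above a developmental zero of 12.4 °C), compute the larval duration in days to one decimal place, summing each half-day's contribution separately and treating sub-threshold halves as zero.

Day half: max(0, 29.5 − 12.4) × 0.5 = 17.1 × 0.5 = 8.55 DD.
Night half: max(0, 18.9 − 12.4) × 0.5 = 6.5 × 0.5 = 3.25 DD.
Per 24 h: 11.80 DD/day.
Duration = 77 / 11.80 = 6.525 ≈ 6.5 days.

6.5 days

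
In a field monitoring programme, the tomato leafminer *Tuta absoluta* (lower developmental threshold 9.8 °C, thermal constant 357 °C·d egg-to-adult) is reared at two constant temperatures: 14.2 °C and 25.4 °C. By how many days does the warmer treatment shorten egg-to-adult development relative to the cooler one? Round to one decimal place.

58.3 days

At 14.2 °C: 357 / (14.2 − 9.8) = 357 / 4.4 = 81.136 d.
At 25.4 °C: 357 / (25.4 − 9.8) = 357 / 15.6 = 22.885 d.
Difference = |81.136 − 22.885| = 58.252 ≈ 58.3 days.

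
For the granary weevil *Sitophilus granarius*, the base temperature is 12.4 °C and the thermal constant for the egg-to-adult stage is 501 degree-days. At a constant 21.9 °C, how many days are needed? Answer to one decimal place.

52.7 days

Daily accumulation = 21.9 − 12.4 = 9.5 DD/day.
Duration = 501 / 9.5 = 52.737 ≈ 52.7 days.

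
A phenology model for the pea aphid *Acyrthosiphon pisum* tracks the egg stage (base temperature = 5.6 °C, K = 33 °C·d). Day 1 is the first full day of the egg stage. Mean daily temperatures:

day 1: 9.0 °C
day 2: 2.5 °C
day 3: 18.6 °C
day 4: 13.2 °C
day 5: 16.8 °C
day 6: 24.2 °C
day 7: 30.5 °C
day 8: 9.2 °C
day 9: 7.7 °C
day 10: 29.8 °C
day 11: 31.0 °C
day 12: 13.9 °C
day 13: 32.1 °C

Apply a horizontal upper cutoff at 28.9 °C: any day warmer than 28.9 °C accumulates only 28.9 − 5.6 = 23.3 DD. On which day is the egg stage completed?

day 5

Daily DD above 5.6 °C (capped at 23.3): 3.4, 0.0, 13.0, 7.6, 11.2, 18.6, 23.3, 3.6, 2.1, 23.3, 23.3, 8.3, 23.3.
Cumulative: 3.4, 3.4, 16.4, 24.0, 35.2, 53.8, 77.1, 80.7, 82.8, 106.1, 129.4, 137.7, 161.0.
The total first reaches 33 DD on day 5.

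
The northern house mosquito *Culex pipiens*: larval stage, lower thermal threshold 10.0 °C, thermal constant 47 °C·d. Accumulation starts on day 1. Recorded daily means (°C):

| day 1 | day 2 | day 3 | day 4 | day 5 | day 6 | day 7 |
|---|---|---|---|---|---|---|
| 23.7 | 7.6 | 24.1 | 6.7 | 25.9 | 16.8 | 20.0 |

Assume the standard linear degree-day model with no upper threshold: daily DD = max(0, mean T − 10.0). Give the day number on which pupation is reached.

Daily DD above 10.0 °C: 13.7, 0.0, 14.1, 0.0, 15.9, 6.8, 10.0.
Cumulative: 13.7, 13.7, 27.8, 27.8, 43.7, 50.5, 60.5.
The total first reaches 47 DD on day 6.

day 6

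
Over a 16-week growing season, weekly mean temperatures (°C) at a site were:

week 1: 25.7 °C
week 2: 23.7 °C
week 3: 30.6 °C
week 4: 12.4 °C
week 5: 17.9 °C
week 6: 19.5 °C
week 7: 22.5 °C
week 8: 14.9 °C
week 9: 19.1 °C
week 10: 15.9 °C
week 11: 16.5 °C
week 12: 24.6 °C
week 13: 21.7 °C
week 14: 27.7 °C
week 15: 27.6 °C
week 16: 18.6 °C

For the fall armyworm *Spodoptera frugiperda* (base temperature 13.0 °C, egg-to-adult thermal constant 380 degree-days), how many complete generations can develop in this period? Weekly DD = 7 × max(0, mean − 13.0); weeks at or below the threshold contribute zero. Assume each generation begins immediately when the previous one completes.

Weekly DD (7 × max(0, T̄ − 13.0)): 88.9, 74.9, 123.2, 0.0, 34.3, 45.5, 66.5, 13.3, 42.7, 20.3, 24.5, 81.2, 60.9, 102.9, 102.2, 39.2.
Season total = 920.5 DD.
Complete generations = ⌊920.5 / 380⌋ = 2.

2 generations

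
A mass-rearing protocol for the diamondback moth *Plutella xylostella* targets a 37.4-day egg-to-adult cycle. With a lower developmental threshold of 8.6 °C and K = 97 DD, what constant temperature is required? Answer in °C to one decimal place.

11.2 °C

Required daily accumulation = 97 / 37.4 = 2.594 DD/day.
T = T_base + 2.594 = 8.6 + 2.594 = 11.194 ≈ 11.2 °C.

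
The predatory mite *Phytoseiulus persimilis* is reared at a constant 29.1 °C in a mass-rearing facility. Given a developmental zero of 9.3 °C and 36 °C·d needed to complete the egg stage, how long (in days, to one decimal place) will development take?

Daily accumulation = 29.1 − 9.3 = 19.8 DD/day.
Duration = 36 / 19.8 = 1.818 ≈ 1.8 days.

1.8 days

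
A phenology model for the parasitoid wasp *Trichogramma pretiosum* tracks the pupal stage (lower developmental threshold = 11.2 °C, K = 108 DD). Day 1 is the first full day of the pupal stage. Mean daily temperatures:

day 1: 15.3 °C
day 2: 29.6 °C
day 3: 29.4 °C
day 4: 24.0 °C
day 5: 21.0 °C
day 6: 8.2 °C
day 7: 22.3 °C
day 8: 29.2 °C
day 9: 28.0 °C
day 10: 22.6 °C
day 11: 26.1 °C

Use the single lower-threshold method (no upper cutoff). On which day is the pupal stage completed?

day 9

Daily DD above 11.2 °C: 4.1, 18.4, 18.2, 12.8, 9.8, 0.0, 11.1, 18.0, 16.8, 11.4, 14.9.
Cumulative: 4.1, 22.5, 40.7, 53.5, 63.3, 63.3, 74.4, 92.4, 109.2, 120.6, 135.5.
The total first reaches 108 DD on day 9.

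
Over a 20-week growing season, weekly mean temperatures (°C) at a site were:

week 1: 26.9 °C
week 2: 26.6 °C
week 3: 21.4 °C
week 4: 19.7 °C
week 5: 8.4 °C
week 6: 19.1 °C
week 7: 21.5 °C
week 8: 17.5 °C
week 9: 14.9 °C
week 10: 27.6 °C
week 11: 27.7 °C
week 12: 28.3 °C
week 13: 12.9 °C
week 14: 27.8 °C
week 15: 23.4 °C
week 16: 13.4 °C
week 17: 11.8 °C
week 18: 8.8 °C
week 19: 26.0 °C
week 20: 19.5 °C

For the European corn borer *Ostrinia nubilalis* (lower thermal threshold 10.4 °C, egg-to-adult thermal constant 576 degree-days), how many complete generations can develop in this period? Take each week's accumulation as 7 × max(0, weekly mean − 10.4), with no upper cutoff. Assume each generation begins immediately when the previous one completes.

2 generations

Weekly DD (7 × max(0, T̄ − 10.4)): 115.5, 113.4, 77.0, 65.1, 0.0, 60.9, 77.7, 49.7, 31.5, 120.4, 121.1, 125.3, 17.5, 121.8, 91.0, 21.0, 9.8, 0.0, 109.2, 63.7.
Season total = 1391.6 DD.
Complete generations = ⌊1391.6 / 576⌋ = 2.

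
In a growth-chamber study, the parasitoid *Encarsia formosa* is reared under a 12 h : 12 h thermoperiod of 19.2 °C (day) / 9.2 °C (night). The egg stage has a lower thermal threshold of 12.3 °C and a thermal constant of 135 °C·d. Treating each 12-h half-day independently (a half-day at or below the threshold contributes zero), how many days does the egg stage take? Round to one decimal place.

39.1 days

Day half: max(0, 19.2 − 12.3) × 0.5 = 6.9 × 0.5 = 3.45 DD.
Night half: max(0, 9.2 − 12.3) × 0.5 = 0.0 × 0.5 = 0.00 DD.
Per 24 h: 3.45 DD/day.
Duration = 135 / 3.45 = 39.130 ≈ 39.1 days.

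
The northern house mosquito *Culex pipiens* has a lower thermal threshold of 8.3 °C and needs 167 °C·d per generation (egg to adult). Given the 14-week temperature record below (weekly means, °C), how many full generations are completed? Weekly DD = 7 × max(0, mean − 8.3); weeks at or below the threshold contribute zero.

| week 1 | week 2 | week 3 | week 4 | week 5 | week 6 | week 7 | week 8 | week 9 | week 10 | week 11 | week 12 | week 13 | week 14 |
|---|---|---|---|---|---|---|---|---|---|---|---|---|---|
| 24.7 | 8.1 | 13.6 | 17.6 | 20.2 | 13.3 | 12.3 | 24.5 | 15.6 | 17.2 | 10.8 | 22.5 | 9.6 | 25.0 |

4 generations

Weekly DD (7 × max(0, T̄ − 8.3)): 114.8, 0.0, 37.1, 65.1, 83.3, 35.0, 28.0, 113.4, 51.1, 62.3, 17.5, 99.4, 9.1, 116.9.
Season total = 833.0 DD.
Complete generations = ⌊833.0 / 167⌋ = 4.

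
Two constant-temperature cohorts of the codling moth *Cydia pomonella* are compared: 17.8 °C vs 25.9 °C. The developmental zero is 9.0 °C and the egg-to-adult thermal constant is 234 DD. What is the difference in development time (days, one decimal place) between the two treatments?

12.7 days

At 17.8 °C: 234 / (17.8 − 9.0) = 234 / 8.8 = 26.591 d.
At 25.9 °C: 234 / (25.9 − 9.0) = 234 / 16.9 = 13.846 d.
Difference = |26.591 − 13.846| = 12.745 ≈ 12.7 days.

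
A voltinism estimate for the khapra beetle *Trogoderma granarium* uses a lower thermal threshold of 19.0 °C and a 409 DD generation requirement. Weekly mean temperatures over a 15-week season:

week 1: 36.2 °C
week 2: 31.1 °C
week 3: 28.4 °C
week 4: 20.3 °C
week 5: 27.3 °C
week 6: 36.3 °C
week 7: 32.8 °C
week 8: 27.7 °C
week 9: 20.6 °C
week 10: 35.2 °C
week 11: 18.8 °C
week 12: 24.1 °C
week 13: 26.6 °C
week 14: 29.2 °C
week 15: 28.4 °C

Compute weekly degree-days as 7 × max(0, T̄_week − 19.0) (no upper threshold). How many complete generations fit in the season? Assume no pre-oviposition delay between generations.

2 generations

Weekly DD (7 × max(0, T̄ − 19.0)): 120.4, 84.7, 65.8, 9.1, 58.1, 121.1, 96.6, 60.9, 11.2, 113.4, 0.0, 35.7, 53.2, 71.4, 65.8.
Season total = 967.4 DD.
Complete generations = ⌊967.4 / 409⌋ = 2.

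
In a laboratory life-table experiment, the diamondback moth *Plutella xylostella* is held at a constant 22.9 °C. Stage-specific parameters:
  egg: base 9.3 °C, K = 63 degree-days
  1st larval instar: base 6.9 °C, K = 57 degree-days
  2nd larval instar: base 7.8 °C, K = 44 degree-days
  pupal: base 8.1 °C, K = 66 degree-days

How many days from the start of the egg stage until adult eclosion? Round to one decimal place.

15.6 days

egg: 63 / (22.9 − 9.3) = 63 / 13.6 = 4.632 d.
1st larval instar: 57 / (22.9 − 6.9) = 57 / 16.0 = 3.563 d.
2nd larval instar: 44 / (22.9 − 7.8) = 44 / 15.1 = 2.914 d.
pupal: 66 / (22.9 − 8.1) = 66 / 14.8 = 4.459 d.
Sum = 15.568 ≈ 15.6 days.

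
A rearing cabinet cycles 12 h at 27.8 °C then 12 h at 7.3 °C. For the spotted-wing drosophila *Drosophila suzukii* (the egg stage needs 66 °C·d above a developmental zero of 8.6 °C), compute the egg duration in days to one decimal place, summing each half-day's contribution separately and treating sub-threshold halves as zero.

Day half: max(0, 27.8 − 8.6) × 0.5 = 19.2 × 0.5 = 9.60 DD.
Night half: max(0, 7.3 − 8.6) × 0.5 = 0.0 × 0.5 = 0.00 DD.
Per 24 h: 9.60 DD/day.
Duration = 66 / 9.60 = 6.875 ≈ 6.9 days.

6.9 days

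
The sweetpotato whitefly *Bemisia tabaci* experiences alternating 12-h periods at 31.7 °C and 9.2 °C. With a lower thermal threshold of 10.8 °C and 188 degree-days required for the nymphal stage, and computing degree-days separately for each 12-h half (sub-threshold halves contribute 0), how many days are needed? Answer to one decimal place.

18.0 days

Day half: max(0, 31.7 − 10.8) × 0.5 = 20.9 × 0.5 = 10.45 DD.
Night half: max(0, 9.2 − 10.8) × 0.5 = 0.0 × 0.5 = 0.00 DD.
Per 24 h: 10.45 DD/day.
Duration = 188 / 10.45 = 17.990 ≈ 18.0 days.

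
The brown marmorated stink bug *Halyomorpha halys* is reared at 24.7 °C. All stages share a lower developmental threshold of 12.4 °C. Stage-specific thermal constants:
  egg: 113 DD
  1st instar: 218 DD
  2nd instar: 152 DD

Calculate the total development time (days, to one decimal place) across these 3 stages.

39.3 days

Daily accumulation at 24.7 °C = 24.7 − 12.4 = 12.3 DD/day.
Total K = 113 + 218 + 152 = 483 DD.
Total duration = 483 / 12.3 = 39.268 ≈ 39.3 days.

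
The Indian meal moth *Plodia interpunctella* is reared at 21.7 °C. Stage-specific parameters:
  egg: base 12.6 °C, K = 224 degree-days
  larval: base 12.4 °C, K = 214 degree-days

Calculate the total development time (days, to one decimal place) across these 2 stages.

47.6 days

egg: 224 / (21.7 − 12.6) = 224 / 9.1 = 24.615 d.
larval: 214 / (21.7 − 12.4) = 214 / 9.3 = 23.011 d.
Sum = 47.626 ≈ 47.6 days.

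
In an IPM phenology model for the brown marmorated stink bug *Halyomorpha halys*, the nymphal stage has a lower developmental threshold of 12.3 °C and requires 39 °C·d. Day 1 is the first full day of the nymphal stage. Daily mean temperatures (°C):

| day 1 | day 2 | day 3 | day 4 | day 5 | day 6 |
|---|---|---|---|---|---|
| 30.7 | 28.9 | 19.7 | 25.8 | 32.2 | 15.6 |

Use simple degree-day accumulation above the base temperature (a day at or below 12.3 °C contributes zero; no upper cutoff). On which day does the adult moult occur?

day 3

Daily DD above 12.3 °C: 18.4, 16.6, 7.4, 13.5, 19.9, 3.3.
Cumulative: 18.4, 35.0, 42.4, 55.9, 75.8, 79.1.
The total first reaches 39 DD on day 3.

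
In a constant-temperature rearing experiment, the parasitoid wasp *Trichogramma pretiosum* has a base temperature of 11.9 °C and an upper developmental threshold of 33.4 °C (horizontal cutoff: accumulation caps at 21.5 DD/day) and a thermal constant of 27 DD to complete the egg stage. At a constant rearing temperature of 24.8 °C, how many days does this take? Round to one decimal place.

2.1 days

Daily accumulation = 24.8 − 11.9 = 12.9 DD/day.
Duration = 27 / 12.9 = 2.093 ≈ 2.1 days.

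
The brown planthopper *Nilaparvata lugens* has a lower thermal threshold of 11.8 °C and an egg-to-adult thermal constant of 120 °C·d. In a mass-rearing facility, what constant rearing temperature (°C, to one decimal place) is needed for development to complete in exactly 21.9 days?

Required daily accumulation = 120 / 21.9 = 5.479 DD/day.
T = T_base + 5.479 = 11.8 + 5.479 = 17.279 ≈ 17.3 °C.

17.3 °C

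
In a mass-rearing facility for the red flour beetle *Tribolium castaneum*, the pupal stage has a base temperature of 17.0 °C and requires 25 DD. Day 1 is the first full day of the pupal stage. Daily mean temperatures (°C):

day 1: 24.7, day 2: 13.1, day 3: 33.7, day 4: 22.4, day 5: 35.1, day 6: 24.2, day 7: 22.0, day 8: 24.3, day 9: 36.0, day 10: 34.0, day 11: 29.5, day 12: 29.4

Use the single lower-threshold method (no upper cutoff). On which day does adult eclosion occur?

Daily DD above 17.0 °C: 7.7, 0.0, 16.7, 5.4, 18.1, 7.2, 5.0, 7.3, 19.0, 17.0, 12.5, 12.4.
Cumulative: 7.7, 7.7, 24.4, 29.8, 47.9, 55.1, 60.1, 67.4, 86.4, 103.4, 115.9, 128.3.
The total first reaches 25 DD on day 4.

day 4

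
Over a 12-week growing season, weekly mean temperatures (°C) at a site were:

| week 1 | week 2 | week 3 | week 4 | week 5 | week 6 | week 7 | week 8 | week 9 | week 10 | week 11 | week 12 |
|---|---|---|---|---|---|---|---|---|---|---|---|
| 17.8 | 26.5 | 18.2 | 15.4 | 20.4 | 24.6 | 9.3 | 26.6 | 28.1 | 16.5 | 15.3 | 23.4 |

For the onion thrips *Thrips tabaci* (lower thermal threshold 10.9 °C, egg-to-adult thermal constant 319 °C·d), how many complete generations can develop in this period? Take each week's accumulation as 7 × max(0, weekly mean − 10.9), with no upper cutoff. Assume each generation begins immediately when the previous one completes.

Weekly DD (7 × max(0, T̄ − 10.9)): 48.3, 109.2, 51.1, 31.5, 66.5, 95.9, 0.0, 109.9, 120.4, 39.2, 30.8, 87.5.
Season total = 790.3 DD.
Complete generations = ⌊790.3 / 319⌋ = 2.

2 generations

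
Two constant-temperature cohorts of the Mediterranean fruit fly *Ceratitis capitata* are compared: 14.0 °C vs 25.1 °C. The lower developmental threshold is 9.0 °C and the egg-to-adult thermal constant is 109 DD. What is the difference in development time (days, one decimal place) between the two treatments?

At 14.0 °C: 109 / (14.0 − 9.0) = 109 / 5.0 = 21.800 d.
At 25.1 °C: 109 / (25.1 − 9.0) = 109 / 16.1 = 6.770 d.
Difference = |21.800 − 6.770| = 15.030 ≈ 15.0 days.

15.0 days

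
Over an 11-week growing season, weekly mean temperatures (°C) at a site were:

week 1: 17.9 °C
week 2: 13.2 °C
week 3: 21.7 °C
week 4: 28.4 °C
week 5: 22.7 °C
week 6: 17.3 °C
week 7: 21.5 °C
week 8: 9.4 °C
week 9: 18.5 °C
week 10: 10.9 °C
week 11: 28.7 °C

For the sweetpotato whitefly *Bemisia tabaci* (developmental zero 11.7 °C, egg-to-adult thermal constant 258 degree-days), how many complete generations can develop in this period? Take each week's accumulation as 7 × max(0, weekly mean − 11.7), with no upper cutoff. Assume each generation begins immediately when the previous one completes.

Weekly DD (7 × max(0, T̄ − 11.7)): 43.4, 10.5, 70.0, 116.9, 77.0, 39.2, 68.6, 0.0, 47.6, 0.0, 119.0.
Season total = 592.2 DD.
Complete generations = ⌊592.2 / 258⌋ = 2.

2 generations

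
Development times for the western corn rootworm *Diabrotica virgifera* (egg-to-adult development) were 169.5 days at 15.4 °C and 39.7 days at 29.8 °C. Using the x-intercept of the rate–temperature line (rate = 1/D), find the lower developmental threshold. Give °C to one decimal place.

Linear rate model ⇒ the product D·(T − T_b) is constant across temperatures.
169.5·(15.4 − T_b) = 39.7·(29.8 − T_b)
T_b = (169.5·15.4 − 39.7·29.8) / (169.5 − 39.7) = 1427.24 / 129.8 = 10.996 °C ≈ 11.0 °C.

11.0 °C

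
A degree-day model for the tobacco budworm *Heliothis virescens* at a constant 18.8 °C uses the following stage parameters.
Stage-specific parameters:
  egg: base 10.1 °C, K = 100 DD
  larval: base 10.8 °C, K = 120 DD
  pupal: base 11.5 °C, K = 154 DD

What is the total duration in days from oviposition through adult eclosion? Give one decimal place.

egg: 100 / (18.8 − 10.1) = 100 / 8.7 = 11.494 d.
larval: 120 / (18.8 − 10.8) = 120 / 8.0 = 15.000 d.
pupal: 154 / (18.8 − 11.5) = 154 / 7.3 = 21.096 d.
Sum = 47.590 ≈ 47.6 days.

47.6 days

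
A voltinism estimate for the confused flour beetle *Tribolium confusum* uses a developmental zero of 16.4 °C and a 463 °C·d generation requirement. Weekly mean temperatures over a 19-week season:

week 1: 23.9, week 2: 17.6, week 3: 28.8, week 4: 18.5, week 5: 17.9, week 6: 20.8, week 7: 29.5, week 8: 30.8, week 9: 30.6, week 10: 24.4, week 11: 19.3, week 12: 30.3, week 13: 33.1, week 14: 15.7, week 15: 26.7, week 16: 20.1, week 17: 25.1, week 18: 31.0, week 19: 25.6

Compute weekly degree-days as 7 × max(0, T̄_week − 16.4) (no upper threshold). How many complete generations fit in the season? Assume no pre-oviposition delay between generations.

Weekly DD (7 × max(0, T̄ − 16.4)): 52.5, 8.4, 86.8, 14.7, 10.5, 30.8, 91.7, 100.8, 99.4, 56.0, 20.3, 97.3, 116.9, 0.0, 72.1, 25.9, 60.9, 102.2, 64.4.
Season total = 1111.6 DD.
Complete generations = ⌊1111.6 / 463⌋ = 2.

2 generations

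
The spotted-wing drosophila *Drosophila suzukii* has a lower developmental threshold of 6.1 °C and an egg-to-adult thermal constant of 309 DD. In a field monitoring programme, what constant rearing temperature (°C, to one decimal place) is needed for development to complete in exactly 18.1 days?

Required daily accumulation = 309 / 18.1 = 17.072 DD/day.
T = T_base + 17.072 = 6.1 + 17.072 = 23.172 ≈ 23.2 °C.

23.2 °C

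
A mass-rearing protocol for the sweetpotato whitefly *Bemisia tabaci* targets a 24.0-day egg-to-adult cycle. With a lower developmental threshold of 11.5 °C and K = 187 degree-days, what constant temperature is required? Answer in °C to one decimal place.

Required daily accumulation = 187 / 24.0 = 7.792 DD/day.
T = T_base + 7.792 = 11.5 + 7.792 = 19.292 ≈ 19.3 °C.

19.3 °C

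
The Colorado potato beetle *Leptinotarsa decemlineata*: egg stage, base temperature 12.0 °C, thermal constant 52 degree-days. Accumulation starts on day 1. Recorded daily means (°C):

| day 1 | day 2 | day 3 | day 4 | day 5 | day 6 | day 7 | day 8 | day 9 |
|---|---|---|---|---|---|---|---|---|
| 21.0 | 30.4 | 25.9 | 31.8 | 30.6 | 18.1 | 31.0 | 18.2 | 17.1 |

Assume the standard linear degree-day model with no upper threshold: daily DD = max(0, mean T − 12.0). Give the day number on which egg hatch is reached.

day 4

Daily DD above 12.0 °C: 9.0, 18.4, 13.9, 19.8, 18.6, 6.1, 19.0, 6.2, 5.1.
Cumulative: 9.0, 27.4, 41.3, 61.1, 79.7, 85.8, 104.8, 111.0, 116.1.
The total first reaches 52 DD on day 4.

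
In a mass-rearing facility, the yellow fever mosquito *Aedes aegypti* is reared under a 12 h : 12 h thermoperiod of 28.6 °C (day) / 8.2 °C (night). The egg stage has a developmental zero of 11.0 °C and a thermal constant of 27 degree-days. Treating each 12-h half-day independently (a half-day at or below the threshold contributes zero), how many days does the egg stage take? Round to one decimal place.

3.1 days

Day half: max(0, 28.6 − 11.0) × 0.5 = 17.6 × 0.5 = 8.80 DD.
Night half: max(0, 8.2 − 11.0) × 0.5 = 0.0 × 0.5 = 0.00 DD.
Per 24 h: 8.80 DD/day.
Duration = 27 / 8.80 = 3.068 ≈ 3.1 days.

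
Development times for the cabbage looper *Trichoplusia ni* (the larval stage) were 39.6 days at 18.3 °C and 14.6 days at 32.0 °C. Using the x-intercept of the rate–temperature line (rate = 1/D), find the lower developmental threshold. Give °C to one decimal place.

Equal thermal constants: D₁(T₁ − T_b) = D₂(T₂ − T_b).
39.6·(18.3 − T_b) = 14.6·(32.0 − T_b)
T_b = (39.6·18.3 − 14.6·32.0) / (39.6 − 14.6) = 257.48 / 25.0 = 10.299 °C ≈ 10.3 °C.

10.3 °C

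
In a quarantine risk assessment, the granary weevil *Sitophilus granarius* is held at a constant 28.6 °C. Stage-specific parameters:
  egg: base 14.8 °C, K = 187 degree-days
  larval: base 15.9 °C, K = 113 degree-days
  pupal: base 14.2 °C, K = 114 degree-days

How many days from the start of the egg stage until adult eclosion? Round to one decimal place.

30.4 days

egg: 187 / (28.6 − 14.8) = 187 / 13.8 = 13.551 d.
larval: 113 / (28.6 − 15.9) = 113 / 12.7 = 8.898 d.
pupal: 114 / (28.6 − 14.2) = 114 / 14.4 = 7.917 d.
Sum = 30.365 ≈ 30.4 days.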